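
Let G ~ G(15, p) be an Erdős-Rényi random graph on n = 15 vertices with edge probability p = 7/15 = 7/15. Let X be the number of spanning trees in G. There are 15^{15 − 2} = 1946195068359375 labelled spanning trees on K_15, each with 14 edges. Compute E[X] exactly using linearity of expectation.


K_15 has 15^{15 − 2} = 1946195068359375 labelled spanning trees.
For each such spanning tree H, let X_H = 1 if all 14 edges of H are present in G. Then P[X_H = 1] = p^{14} = (7/15)^{14} = 678223072849/29192926025390625.
By linearity of expectation: E[X] = Σ_H E[X_H] = 1946195068359375 · p^{14} = 1946195068359375 · 678223072849/29192926025390625 = 678223072849/15.
Numerically: E[X] ≈ 4.52e+10.

E[X] = 1946195068359375 · (7/15)^{14} = 678223072849/15 ≈ 4.52e+10.


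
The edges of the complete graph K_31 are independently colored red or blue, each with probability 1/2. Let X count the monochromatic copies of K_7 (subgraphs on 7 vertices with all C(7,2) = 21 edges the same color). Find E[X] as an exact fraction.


Let X = Σ_S X_S over the C(31, 7) = 2629575 subsets S of size 7, where X_S = 1 if the K_7 on S is monochromatic.
For a fixed S, the K_7 on S has C(7, 2) = 21 edges. P[all 21 edges red] = (1/2)^21, and likewise for blue, so P[monochromatic] = 2·(1/2)^21 = 2^{1 − 21} = 1/1048576.
By linearity: E[X] = C(31, 7) · 2^{1 − 21} = 2629575 · 1/1048576 = 2629575/1048576.
Numerically: E[X] ≈ 2.507758.

E[X] = C(31,7)·2^(1−C(7,2)) = 2629575/1048576 ≈ 2.507758.


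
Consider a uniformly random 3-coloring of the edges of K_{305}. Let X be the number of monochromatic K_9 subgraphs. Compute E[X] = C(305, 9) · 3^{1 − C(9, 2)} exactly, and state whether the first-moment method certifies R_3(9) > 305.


E[X] = C(305, 9) · 3^{1 − 36} = 55871664980896050 · 3^{−35} = 55871664980896050/50031545098999707.
As a reduced fraction: E[X] = 18623888326965350/16677181699666569 ≈ 1.116729.
Is E[X] < 1? NO.
Since E[X] ≥ 1, the first-moment bound is inconclusive at n = 305; it does NOT by itself certify R_3(9) > 305.

E[X] = 18623888326965350/16677181699666569 ≈ 1.116729; E[X] ≥ 1; first-moment method inconclusive here.


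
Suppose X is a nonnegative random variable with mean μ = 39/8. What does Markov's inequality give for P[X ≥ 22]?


μ = E[X] = 39/8, a = 22.
Markov: P[X ≥ 22] ≤ μ/a = (39/8)/22 = 39/176.
Numerically: ≈ 0.222.
(Since a = 22 > μ = 4.875, the bound 39/176 is < 1 and informative.)

P[X ≥ 22] ≤ 39/176 ≈ 0.222.


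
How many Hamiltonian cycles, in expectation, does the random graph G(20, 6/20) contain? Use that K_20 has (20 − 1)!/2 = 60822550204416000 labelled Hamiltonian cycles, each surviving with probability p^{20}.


K_20 has (20 − 1)!/2 = 60822550204416000 labelled Hamiltonian cycles.
For each such Hamiltonian cycle H, let X_H = 1 if all 20 edges of H are present in G. Then P[X_H = 1] = p^{20} = (3/10)^{20} = 3486784401/100000000000000000000.
By linearity of expectation: E[X] = Σ_H E[X_H] = 60822550204416000 · p^{20} = 60822550204416000 · 3486784401/100000000000000000000 = 51776152168407487821/24414062500000.
Numerically: E[X] ≈ 2.121e+06.

E[X] = 60822550204416000 · (3/10)^{20} = 51776152168407487821/24414062500000 ≈ 2.121e+06.


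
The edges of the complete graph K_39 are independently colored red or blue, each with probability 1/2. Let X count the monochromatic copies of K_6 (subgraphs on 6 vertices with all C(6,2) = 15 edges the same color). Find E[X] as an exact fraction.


Let X = Σ_S X_S over the C(39, 6) = 3262623 subsets S of size 6, where X_S = 1 if the K_6 on S is monochromatic.
For a fixed S, the K_6 on S has C(6, 2) = 15 edges. P[all 15 edges red] = (1/2)^15, and likewise for blue, so P[monochromatic] = 2·(1/2)^15 = 2^{1 − 15} = 1/16384.
By linearity: E[X] = C(39, 6) · 2^{1 − 15} = 3262623 · 1/16384 = 3262623/16384.
Numerically: E[X] ≈ 199.13470.

E[X] = C(39,6)·2^(1−C(6,2)) = 3262623/16384 ≈ 199.13470.


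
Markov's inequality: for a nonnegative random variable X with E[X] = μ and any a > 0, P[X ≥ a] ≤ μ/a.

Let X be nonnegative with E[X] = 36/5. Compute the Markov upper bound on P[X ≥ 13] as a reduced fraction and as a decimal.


μ = E[X] = 36/5, a = 13.
Markov: P[X ≥ 13] ≤ μ/a = (36/5)/13 = 36/65.
Numerically: ≈ 0.5538.
(Since a = 13 > μ = 7.2000, the bound 36/65 is < 1 and informative.)

P[X ≥ 13] ≤ 36/65 ≈ 0.5538.


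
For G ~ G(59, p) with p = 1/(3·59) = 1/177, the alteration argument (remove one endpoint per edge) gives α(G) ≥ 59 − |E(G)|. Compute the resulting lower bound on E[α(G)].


E[|E(G)|] = C(59, 2)·p = 1711 · (1/177) = 29/3.
E[α(G)] ≥ n − E[|E(G)|] = 59 − 29/3 = 148/3.
Numerically: ≈ 49.3333.
(This is only a lower bound; the true E[α(G)] may be larger.)

E[α(G)] ≥ 148/3 ≈ 49.3333.


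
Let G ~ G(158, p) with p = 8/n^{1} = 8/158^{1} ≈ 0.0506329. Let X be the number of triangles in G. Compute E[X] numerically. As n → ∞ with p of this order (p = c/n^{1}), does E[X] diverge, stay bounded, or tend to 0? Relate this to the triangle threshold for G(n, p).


Number of potential triangles: C(158, 3) = 644956.
Each occurs with probability p³ ≈ (0.0506329)³ ≈ 1.29807175e-04.
By linearity: E[X] = C(158, 3)·p³ ≈ 644956 · 1.29807175e-04 ≈ 83.719917.
Here α = 1, so p = 8/n is exactly at the triangle threshold p ~ 1/n. Asymptotically E[X] → c³/6 = 8³/6 = 256/3 ≈ 85.333333, a bounded constant. In this regime the triangle count is asymptotically Poisson(c³/6).

E[X] ≈ 83.719917; in regime p = Θ(1/n^{1}) E[X] stays bounded (at the triangle threshold p ~ 1/n).


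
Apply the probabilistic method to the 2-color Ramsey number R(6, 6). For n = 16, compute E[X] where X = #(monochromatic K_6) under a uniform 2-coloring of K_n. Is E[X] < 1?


E[X] = C(16, 6) · 2^{1 − 15} = 8008 · 2^{−14} = 8008/16384.
As a reduced fraction: E[X] = 1001/2048 ≈ 0.489.
Is E[X] < 1? YES.
Since E[X] < 1, there exists a 2-coloring of K_{16} with no monochromatic K_6; hence R(6, 6) > 16.

E[X] = 1001/2048 ≈ 0.489; E[X] < 1, so R(6, 6) > 16.


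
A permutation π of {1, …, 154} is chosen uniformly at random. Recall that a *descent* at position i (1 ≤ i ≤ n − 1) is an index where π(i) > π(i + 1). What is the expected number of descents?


Write X = Σ X_I over i = 1, …, 153, with X_I the indicator of one descent.
There are 153 indicators.
For each fixed i, the pair (π(i), π(i+1)) is a uniformly random ordered pair of distinct values from {1, …, 154}; by symmetry P[π(i) > π(i+1)] = 1/2.
By linearity: E[X] = 153 · (1/2) = (154 − 1) · (1/2) = 153/2 ≈ 76.50000.

E[X] = 153/2 = 76.50000.


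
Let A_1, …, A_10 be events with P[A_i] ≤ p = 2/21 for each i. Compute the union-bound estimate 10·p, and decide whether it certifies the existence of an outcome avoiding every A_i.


Union bound: P[∪_{i=1}^{10} A_i] ≤ Σ_i P[A_i] ≤ 10·p = 10·(2/21) = 20/21.
Numerically: 20/21 ≈ 0.952381.
Is 20/21 < 1? YES.
Since P[∪ A_i] ≤ 20/21 < 1, the complement has P[∩ A_i^c] ≥ 1 − 20/21 = 1/21 > 0, so some outcome avoids every A_i.

10·p = 20/21 ≈ 0.952381; existence CERTIFIED by the union bound.


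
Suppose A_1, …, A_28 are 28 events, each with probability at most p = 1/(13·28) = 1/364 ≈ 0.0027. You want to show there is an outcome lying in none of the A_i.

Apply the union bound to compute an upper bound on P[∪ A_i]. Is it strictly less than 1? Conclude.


Union bound: P[∪_{i=1}^{28} A_i] ≤ Σ_i P[A_i] ≤ 28·p = 28·(1/364) = 1/13.
Numerically: 1/13 ≈ 0.0769.
Is 1/13 < 1? YES.
Since P[∪ A_i] ≤ 1/13 < 1, the complement has P[∩ A_i^c] ≥ 1 − 1/13 = 12/13 > 0, so some outcome avoids every A_i.

28·p = 1/13 ≈ 0.0769; existence CERTIFIED by the union bound.


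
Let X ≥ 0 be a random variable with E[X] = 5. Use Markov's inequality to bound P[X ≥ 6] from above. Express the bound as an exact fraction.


μ = E[X] = 5, a = 6.
Markov: P[X ≥ 6] ≤ μ/a = (5)/6 = 5/6.
Numerically: ≈ 0.833333.
(Since a = 6 > μ = 5.000000, the bound 5/6 is < 1 and informative.)

P[X ≥ 6] ≤ 5/6 ≈ 0.833333.


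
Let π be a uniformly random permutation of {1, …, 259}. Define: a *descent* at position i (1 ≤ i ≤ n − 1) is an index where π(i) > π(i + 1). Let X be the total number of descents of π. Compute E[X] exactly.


Write X = Σ X_I over i = 1, …, 258, with X_I the indicator of one descent.
There are 258 indicators.
For each fixed i, the pair (π(i), π(i+1)) is a uniformly random ordered pair of distinct values from {1, …, 259}; by symmetry P[π(i) > π(i+1)] = 1/2.
By linearity: E[X] = 258 · (1/2) = (259 − 1) · (1/2) = 129 ≈ 129.000.

E[X] = 129 = 129.000.


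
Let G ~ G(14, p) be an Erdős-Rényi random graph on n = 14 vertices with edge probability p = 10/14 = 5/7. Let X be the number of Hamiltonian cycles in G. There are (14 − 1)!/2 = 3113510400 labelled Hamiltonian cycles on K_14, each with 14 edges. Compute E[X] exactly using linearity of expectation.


K_14 has (14 − 1)!/2 = 3113510400 labelled Hamiltonian cycles.
For each such Hamiltonian cycle H, let X_H = 1 if all 14 edges of H are present in G. Then P[X_H = 1] = p^{14} = (5/7)^{14} = 6103515625/678223072849.
By linearity of expectation: E[X] = Σ_H E[X_H] = 3113510400 · p^{14} = 3113510400 · 6103515625/678223072849 = 2714765625000000000/96889010407.
Numerically: E[X] ≈ 2.8e+07.

E[X] = 3113510400 · (5/7)^{14} = 2714765625000000000/96889010407 ≈ 2.8e+07.


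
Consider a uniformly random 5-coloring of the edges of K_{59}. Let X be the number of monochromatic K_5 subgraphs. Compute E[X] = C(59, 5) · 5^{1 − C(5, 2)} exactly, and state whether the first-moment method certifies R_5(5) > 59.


E[X] = C(59, 5) · 5^{1 − 10} = 5006386 · 5^{−9} = 5006386/1953125.
As a reduced fraction: E[X] = 5006386/1953125 ≈ 2.56327.
Is E[X] < 1? NO.
Since E[X] ≥ 1, the first-moment bound is inconclusive at n = 59; it does NOT by itself certify R_5(5) > 59.

E[X] = 5006386/1953125 ≈ 2.56327; E[X] ≥ 1; first-moment method inconclusive here.


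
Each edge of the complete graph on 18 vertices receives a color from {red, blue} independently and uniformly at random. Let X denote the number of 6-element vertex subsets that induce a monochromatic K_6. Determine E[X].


Let X = Σ_S X_S over the C(18, 6) = 18564 subsets S of size 6, where X_S = 1 if the K_6 on S is monochromatic.
For a fixed S, the K_6 on S has C(6, 2) = 15 edges. P[all 15 edges red] = (1/2)^15, and likewise for blue, so P[monochromatic] = 2·(1/2)^15 = 2^{1 − 15} = 1/16384.
By linearity of expectation: E[X] = C(18, 6) · 2^{1 − 15} = 18564 · 1/16384 = 4641/4096.
Numerically: E[X] ≈ 1.133057.

E[X] = C(18,6)·2^(1−C(6,2)) = 4641/4096 ≈ 1.133057.


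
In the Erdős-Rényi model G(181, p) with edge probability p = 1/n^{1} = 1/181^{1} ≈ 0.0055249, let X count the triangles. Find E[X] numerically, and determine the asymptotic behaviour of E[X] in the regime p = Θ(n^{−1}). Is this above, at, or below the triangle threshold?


Number of potential triangles: C(181, 3) = 971970.
Each occurs with probability p³ ≈ (0.0055249)³ ≈ 1.6864143e-07.
By linearity: E[X] = C(181, 3)·p³ ≈ 971970 · 1.6864143e-07 ≈ 0.16391.
Here α = 1, so p = 1/n is exactly at the triangle threshold p ~ 1/n. Asymptotically E[X] → c³/6 = 1³/6 = 1/6 ≈ 0.16667, a bounded constant. In this regime the triangle count is asymptotically Poisson(c³/6).

E[X] ≈ 0.16391; in regime p = Θ(1/n^{1}) E[X] stays bounded (at the triangle threshold p ~ 1/n).


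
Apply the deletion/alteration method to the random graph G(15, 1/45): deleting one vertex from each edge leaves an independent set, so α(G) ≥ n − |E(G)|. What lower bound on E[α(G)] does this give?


E[|E(G)|] = C(15, 2)·p = 105 · (1/45) = 7/3.
E[α(G)] ≥ n − E[|E(G)|] = 15 − 7/3 = 38/3.
Numerically: ≈ 12.667.
(This is only a lower bound; the true E[α(G)] may be larger.)

E[α(G)] ≥ 38/3 ≈ 12.667.


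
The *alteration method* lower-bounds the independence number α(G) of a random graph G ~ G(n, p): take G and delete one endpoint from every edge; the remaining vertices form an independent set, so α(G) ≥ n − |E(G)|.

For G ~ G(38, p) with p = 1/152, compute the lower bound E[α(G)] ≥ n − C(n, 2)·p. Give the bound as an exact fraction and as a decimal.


E[|E(G)|] = C(38, 2)·p = 703 · (1/152) = 37/8.
E[α(G)] ≥ n − E[|E(G)|] = 38 − 37/8 = 267/8.
Numerically: ≈ 33.3750.
(This is only a lower bound; the true E[α(G)] may be larger.)

E[α(G)] ≥ 267/8 ≈ 33.3750.


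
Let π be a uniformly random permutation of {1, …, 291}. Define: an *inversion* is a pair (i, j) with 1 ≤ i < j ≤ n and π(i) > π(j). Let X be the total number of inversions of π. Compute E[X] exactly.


Write X = Σ X_I over the C(291, 2) = 42195 pairs i < j, with X_I the indicator of one inversion.
There are 42195 indicators.
For each fixed pair i < j, the values π(i) and π(j) are two distinct elements of {1, …, 291} in uniformly random order; by symmetry P[π(i) > π(j)] = 1/2.
By linearity: E[X] = 42195 · (1/2) = C(291, 2) · (1/2) = 42195/2 = 42195/2 ≈ 21097.500.

E[X] = 42195/2 = 21097.500.


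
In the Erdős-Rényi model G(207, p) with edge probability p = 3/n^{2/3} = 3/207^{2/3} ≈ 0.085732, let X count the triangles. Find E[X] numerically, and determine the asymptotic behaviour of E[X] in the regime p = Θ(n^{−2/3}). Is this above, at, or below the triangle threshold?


Number of potential triangles: C(207, 3) = 1456935.
Each occurs with probability p³ ≈ (0.085732)³ ≈ 6.3011972e-04.
By linearity: E[X] = C(207, 3)·p³ ≈ 1456935 · 6.3011972e-04 ≈ 918.04348.
Since α = 2/3 < 1, p = c/n^{2/3} ≫ 1/n is above the triangle threshold p ~ 1/n. Asymptotically E[X] ~ (c³/6)·n^{3(1−α)} = (3³/6)·n^{1} → ∞; triangles are abundant w.h.p.

E[X] ≈ 918.04348; in regime p = Θ(1/n^{2/3}) E[X] diverges (above the triangle threshold p ~ 1/n).


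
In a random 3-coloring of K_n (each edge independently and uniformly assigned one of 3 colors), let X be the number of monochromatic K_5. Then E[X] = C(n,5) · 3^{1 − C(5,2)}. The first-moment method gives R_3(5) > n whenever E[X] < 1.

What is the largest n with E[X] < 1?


We need C(n, 5) · 3^{1 − 10} < 1, i.e. C(n, 5) < 3^{10 − 1} = 19683.
Check values of n near the boundary:
  n = 16: C(16, 5) = 4368; 4368 < 19683? YES
  n = 17: C(17, 5) = 6188; 6188 < 19683? YES
  n = 18: C(18, 5) = 8568; 8568 < 19683? YES
  n = 19: C(19, 5) = 11628; 11628 < 19683? YES
  n = 20: C(20, 5) = 15504; 15504 < 19683? YES
  n = 21: C(21, 5) = 20349; 20349 < 19683? NO
  n = 22: C(22, 5) = 26334; 26334 < 19683? NO
  n = 23: C(23, 5) = 33649; 33649 < 19683? NO
The largest n with C(n, 5) < 19683 is n = 20 (where E[X] = 5168/6561 ≈ 0.7877). Hence R_3(5) > 20, i.e. R_3(5) ≥ 21.

Largest n = 20; hence R_3(5) > 20.


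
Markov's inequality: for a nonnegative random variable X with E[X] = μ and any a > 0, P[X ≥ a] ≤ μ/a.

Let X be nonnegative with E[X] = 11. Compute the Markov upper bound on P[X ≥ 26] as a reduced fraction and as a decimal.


μ = E[X] = 11, a = 26.
Markov: P[X ≥ 26] ≤ μ/a = (11)/26 = 11/26.
Numerically: ≈ 0.423077.
(Since a = 26 > μ = 11.000000, the bound 11/26 is < 1 and informative.)

P[X ≥ 26] ≤ 11/26 ≈ 0.423077.


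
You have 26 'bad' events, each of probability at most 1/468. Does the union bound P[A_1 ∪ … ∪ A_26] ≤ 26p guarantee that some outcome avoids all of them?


Union bound: P[∪_{i=1}^{26} A_i] ≤ Σ_i P[A_i] ≤ 26·p = 26·(1/468) = 1/18.
Numerically: 1/18 ≈ 0.055556.
Is 1/18 < 1? YES.
Since P[∪ A_i] ≤ 1/18 < 1, the complement has P[∩ A_i^c] ≥ 1 − 1/18 = 17/18 > 0, so some outcome avoids every A_i.

26·p = 1/18 ≈ 0.055556; existence CERTIFIED by the union bound.


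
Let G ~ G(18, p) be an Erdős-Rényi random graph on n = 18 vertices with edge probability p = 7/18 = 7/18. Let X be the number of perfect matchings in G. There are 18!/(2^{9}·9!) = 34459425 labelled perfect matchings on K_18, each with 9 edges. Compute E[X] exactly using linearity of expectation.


K_18 has 18!/(2^{9}·9!) = 34459425 labelled perfect matchings.
For each such perfect matching H, let X_H = 1 if all 9 edges of H are present in G. Then P[X_H = 1] = p^{9} = (7/18)^{9} = 40353607/198359290368.
By linearity of expectation: E[X] = Σ_H E[X_H] = 34459425 · p^{9} = 34459425 · 40353607/198359290368 = 17167433257975/2448880128.
Numerically: E[X] ≈ 7010.32.

E[X] = 34459425 · (7/18)^{9} = 17167433257975/2448880128 ≈ 7010.32.


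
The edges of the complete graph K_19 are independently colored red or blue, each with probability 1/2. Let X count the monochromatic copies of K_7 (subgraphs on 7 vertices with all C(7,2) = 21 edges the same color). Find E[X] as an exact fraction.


Let X = Σ_S X_S over the C(19, 7) = 50388 subsets S of size 7, where X_S = 1 if the K_7 on S is monochromatic.
For a fixed S, the K_7 on S has C(7, 2) = 21 edges. P[all 21 edges red] = (1/2)^21, and likewise for blue, so P[monochromatic] = 2·(1/2)^21 = 2^{1 − 21} = 1/1048576.
Summing: E[X] = C(19, 7) · 2^{1 − 21} = 50388 · 1/1048576 = 12597/262144.
Numerically: E[X] ≈ 0.048.

E[X] = C(19,7)·2^(1−C(7,2)) = 12597/262144 ≈ 0.048.


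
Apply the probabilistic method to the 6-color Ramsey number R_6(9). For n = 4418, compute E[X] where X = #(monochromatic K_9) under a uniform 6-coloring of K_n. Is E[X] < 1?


E[X] = C(4418, 9) · 6^{1 − 36} = 1752779389572095347587475120 · 6^{−35} = 1752779389572095347587475120/1719070799748422591028658176.
As a reduced fraction: E[X] = 109548711848255959224217195/107441924984276411939291136 ≈ 1.01961.
Is E[X] < 1? NO.
Since E[X] ≥ 1, the first-moment bound is inconclusive at n = 4418; it does NOT by itself certify R_6(9) > 4418.

E[X] = 109548711848255959224217195/107441924984276411939291136 ≈ 1.01961; E[X] ≥ 1; first-moment method inconclusive here.


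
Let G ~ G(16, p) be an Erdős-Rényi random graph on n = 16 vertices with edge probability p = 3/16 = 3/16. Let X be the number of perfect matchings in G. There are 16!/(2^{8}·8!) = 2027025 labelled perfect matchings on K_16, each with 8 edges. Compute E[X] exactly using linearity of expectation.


K_16 has 16!/(2^{8}·8!) = 2027025 labelled perfect matchings.
For each such perfect matching H, let X_H = 1 if all 8 edges of H are present in G. Then P[X_H = 1] = p^{8} = (3/16)^{8} = 6561/4294967296.
Summing the indicators: E[X] = Σ_H E[X_H] = 2027025 · p^{8} = 2027025 · 6561/4294967296 = 13299311025/4294967296.
Numerically: E[X] ≈ 3.1.

E[X] = 2027025 · (3/16)^{8} = 13299311025/4294967296 ≈ 3.1.


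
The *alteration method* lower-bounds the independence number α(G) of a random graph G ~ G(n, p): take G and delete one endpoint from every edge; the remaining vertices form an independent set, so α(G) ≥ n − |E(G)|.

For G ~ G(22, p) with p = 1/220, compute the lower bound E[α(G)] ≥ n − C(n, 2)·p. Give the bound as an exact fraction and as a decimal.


E[|E(G)|] = C(22, 2)·p = 231 · (1/220) = 21/20.
E[α(G)] ≥ n − E[|E(G)|] = 22 − 21/20 = 419/20.
Numerically: ≈ 20.950000.
(This is only a lower bound; the true E[α(G)] may be larger.)

E[α(G)] ≥ 419/20 ≈ 20.950000.


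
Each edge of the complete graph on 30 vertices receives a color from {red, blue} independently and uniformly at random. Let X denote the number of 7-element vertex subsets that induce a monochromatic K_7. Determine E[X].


Let X = Σ_S X_S over the C(30, 7) = 2035800 subsets S of size 7, where X_S = 1 if the K_7 on S is monochromatic.
For a fixed S, the K_7 on S has C(7, 2) = 21 edges. P[all 21 edges red] = (1/2)^21, and likewise for blue, so P[monochromatic] = 2·(1/2)^21 = 2^{1 − 21} = 1/1048576.
Summing: E[X] = C(30, 7) · 2^{1 − 21} = 2035800 · 1/1048576 = 254475/131072.
Numerically: E[X] ≈ 1.941.

E[X] = C(30,7)·2^(1−C(7,2)) = 254475/131072 ≈ 1.941.


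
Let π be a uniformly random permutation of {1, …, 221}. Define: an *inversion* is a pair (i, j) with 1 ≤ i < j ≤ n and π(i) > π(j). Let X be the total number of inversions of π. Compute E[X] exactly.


Write X = Σ X_I over the C(221, 2) = 24310 pairs i < j, with X_I the indicator of one inversion.
There are 24310 indicators.
For each fixed pair i < j, the values π(i) and π(j) are two distinct elements of {1, …, 221} in uniformly random order; by symmetry P[π(i) > π(j)] = 1/2.
By linearity: E[X] = 24310 · (1/2) = C(221, 2) · (1/2) = 24310/2 = 12155 ≈ 12155.0000.

E[X] = 12155 = 12155.0000.


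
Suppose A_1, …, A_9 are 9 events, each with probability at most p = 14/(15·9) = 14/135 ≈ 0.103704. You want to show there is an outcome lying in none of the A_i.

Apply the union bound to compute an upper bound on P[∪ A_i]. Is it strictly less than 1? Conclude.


Union bound: P[∪_{i=1}^{9} A_i] ≤ Σ_i P[A_i] ≤ 9·p = 9·(14/135) = 14/15.
Numerically: 14/15 ≈ 0.933333.
Is 14/15 < 1? YES.
Since P[∪ A_i] ≤ 14/15 < 1, the complement has P[∩ A_i^c] ≥ 1 − 14/15 = 1/15 > 0, so some outcome avoids every A_i.

9·p = 14/15 ≈ 0.933333; existence CERTIFIED by the union bound.


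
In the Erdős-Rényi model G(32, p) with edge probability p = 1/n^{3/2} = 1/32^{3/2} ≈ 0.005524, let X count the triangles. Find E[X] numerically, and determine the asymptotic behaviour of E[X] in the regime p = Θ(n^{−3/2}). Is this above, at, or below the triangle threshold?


Number of potential triangles: C(32, 3) = 4960.
Each occurs with probability p³ ≈ (0.005524)³ ≈ 1.685874e-07.
By linearity: E[X] = C(32, 3)·p³ ≈ 4960 · 1.685874e-07 ≈ 0.0008.
Since α = 3/2 > 1, p = c/n^{3/2} = o(1/n) is below the triangle threshold p ~ 1/n. Asymptotically E[X] ~ (c³/6)·n^{3(1−α)} = (1³/6)·n^{-1.5} → 0, so by Markov's inequality G has no triangles w.h.p.

E[X] ≈ 0.0008; in regime p = Θ(1/n^{3/2}) E[X] tends to 0 (below the triangle threshold p ~ 1/n).


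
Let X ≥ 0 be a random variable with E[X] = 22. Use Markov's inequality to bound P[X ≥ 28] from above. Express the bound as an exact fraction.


μ = E[X] = 22, a = 28.
Markov: P[X ≥ 28] ≤ μ/a = (22)/28 = 11/14.
Numerically: ≈ 0.78571.
(Since a = 28 > μ = 22.00000, the bound 11/14 is < 1 and informative.)

P[X ≥ 28] ≤ 11/14 ≈ 0.78571.


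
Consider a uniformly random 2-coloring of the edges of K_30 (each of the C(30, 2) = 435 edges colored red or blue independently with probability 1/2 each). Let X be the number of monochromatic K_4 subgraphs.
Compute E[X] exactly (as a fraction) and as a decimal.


Let X = Σ_S X_S over the C(30, 4) = 27405 subsets S of size 4, where X_S = 1 if the K_4 on S is monochromatic.
For a fixed S, the K_4 on S has C(4, 2) = 6 edges. P[all 6 edges red] = (1/2)^6, and likewise for blue, so P[monochromatic] = 2·(1/2)^6 = 2^{1 − 6} = 1/32.
By linearity: E[X] = C(30, 4) · 2^{1 − 6} = 27405 · 1/32 = 27405/32.
Numerically: E[X] ≈ 856.406.

E[X] = C(30,4)·2^(1−C(4,2)) = 27405/32 ≈ 856.406.


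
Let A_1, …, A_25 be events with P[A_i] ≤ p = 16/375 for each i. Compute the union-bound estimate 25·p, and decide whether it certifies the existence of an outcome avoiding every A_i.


Union bound: P[∪_{i=1}^{25} A_i] ≤ Σ_i P[A_i] ≤ 25·p = 25·(16/375) = 16/15.
Numerically: 16/15 ≈ 1.067.
Is 16/15 < 1? NO.
Since the bound 16/15 is ≥ 1, the union bound is uninformative here; it does NOT by itself certify existence.

25·p = 16/15 ≈ 1.067; existence NOT certified by the union bound.


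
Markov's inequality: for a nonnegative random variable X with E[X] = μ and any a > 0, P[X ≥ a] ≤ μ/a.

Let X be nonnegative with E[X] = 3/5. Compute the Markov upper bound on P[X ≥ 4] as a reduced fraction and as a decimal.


μ = E[X] = 3/5, a = 4.
Markov: P[X ≥ 4] ≤ μ/a = (3/5)/4 = 3/20.
Numerically: ≈ 0.150000.
(Since a = 4 > μ = 0.600000, the bound 3/20 is < 1 and informative.)

P[X ≥ 4] ≤ 3/20 ≈ 0.150000.


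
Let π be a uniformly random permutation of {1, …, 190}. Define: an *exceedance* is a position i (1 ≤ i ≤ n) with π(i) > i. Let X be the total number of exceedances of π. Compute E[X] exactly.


Write X = Σ_{i=1}^{190} X_i, where X_i = 1_{π(i) > i}.
For each fixed i, π(i) is uniform over {1, …, 190} (marginal of a uniform permutation), so P[π(i) > i] = (n − i)/n. Summing: Σ_{i=1}^{190} (n − i)/n = (0 + 1 + … + 189)/190 = 190(190 − 1)/(2·190) = (190 − 1)/2.
Hence E[X] = Σ_{i=1}^{190} (190 − i)/190 = 189/2 ≈ 94.500000.

E[X] = 189/2 = 94.500000.


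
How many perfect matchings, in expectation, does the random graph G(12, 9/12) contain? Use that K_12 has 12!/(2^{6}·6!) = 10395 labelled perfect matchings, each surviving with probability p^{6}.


K_12 has 12!/(2^{6}·6!) = 10395 labelled perfect matchings.
For each such perfect matching H, let X_H = 1 if all 6 edges of H are present in G. Then P[X_H = 1] = p^{6} = (3/4)^{6} = 729/4096.
Summing the indicators: E[X] = Σ_H E[X_H] = 10395 · p^{6} = 10395 · 729/4096 = 7577955/4096.
Numerically: E[X] ≈ 1850.09.

E[X] = 10395 · (3/4)^{6} = 7577955/4096 ≈ 1850.09.


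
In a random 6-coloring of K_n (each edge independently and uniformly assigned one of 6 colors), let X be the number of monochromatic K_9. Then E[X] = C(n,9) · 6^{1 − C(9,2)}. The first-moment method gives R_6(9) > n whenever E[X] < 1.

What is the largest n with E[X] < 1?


We need C(n, 9) · 6^{1 − 36} < 1, i.e. C(n, 9) < 6^{36 − 1} = 1719070799748422591028658176.
Check values of n near the boundary:
  n = 4405: C(4405, 9) = 1706862792900636302463627150; 1706862792900636302463627150 < 1719070799748422591028658176? YES
  n = 4406: C(4406, 9) = 1710356485221788389505285700; 1710356485221788389505285700 < 1719070799748422591028658176? YES
  n = 4407: C(4407, 9) = 1713856532599459170657070050; 1713856532599459170657070050 < 1719070799748422591028658176? YES
  n = 4408: C(4408, 9) = 1717362945146264156457459600; 1717362945146264156457459600 < 1719070799748422591028658176? YES
  n = 4409: C(4409, 9) = 1720875732988608787686577131; 1720875732988608787686577131 < 1719070799748422591028658176? NO
  n = 4410: C(4410, 9) = 1724394906266704102180823710; 1724394906266704102180823710 < 1719070799748422591028658176? NO
  n = 4411: C(4411, 9) = 1727920475134582415883601405; 1727920475134582415883601405 < 1719070799748422591028658176? NO
The largest n with C(n, 9) < 1719070799748422591028658176 is n = 4408 (where E[X] = 35778394690547169926197075/35813974994758803979763712 ≈ 0.999). Hence R_6(9) > 4408, i.e. R_6(9) ≥ 4409.

Largest n = 4408; hence R_6(9) > 4408.


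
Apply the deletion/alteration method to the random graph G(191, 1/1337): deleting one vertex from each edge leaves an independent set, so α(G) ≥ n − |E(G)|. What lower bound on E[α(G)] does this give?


E[|E(G)|] = C(191, 2)·p = 18145 · (1/1337) = 95/7.
E[α(G)] ≥ n − E[|E(G)|] = 191 − 95/7 = 1242/7.
Numerically: ≈ 177.4286.
(This is only a lower bound; the true E[α(G)] may be larger.)

E[α(G)] ≥ 1242/7 ≈ 177.4286.


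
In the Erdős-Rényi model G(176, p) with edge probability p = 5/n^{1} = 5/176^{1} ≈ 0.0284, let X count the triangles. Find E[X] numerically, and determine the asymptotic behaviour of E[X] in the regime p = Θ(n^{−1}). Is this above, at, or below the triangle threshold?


Number of potential triangles: C(176, 3) = 893200.
Each occurs with probability p³ ≈ (0.0284)³ ≈ 2.29283e-05.
By linearity: E[X] = C(176, 3)·p³ ≈ 893200 · 2.29283e-05 ≈ 20.480.
Here α = 1, so p = 5/n is exactly at the triangle threshold p ~ 1/n. Asymptotically E[X] → c³/6 = 5³/6 = 125/6 ≈ 20.833, a bounded constant. In this regime the triangle count is asymptotically Poisson(c³/6).

E[X] ≈ 20.480; in regime p = Θ(1/n^{1}) E[X] stays bounded (at the triangle threshold p ~ 1/n).


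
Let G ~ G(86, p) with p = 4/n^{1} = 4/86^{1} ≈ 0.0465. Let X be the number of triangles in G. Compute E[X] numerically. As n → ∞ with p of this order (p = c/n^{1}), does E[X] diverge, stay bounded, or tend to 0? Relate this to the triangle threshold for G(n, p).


Number of potential triangles: C(86, 3) = 102340.
Each occurs with probability p³ ≈ (0.0465)³ ≈ 1.00620e-04.
By linearity: E[X] = C(86, 3)·p³ ≈ 102340 · 1.00620e-04 ≈ 10.297.
Here α = 1, so p = 4/n is exactly at the triangle threshold p ~ 1/n. Asymptotically E[X] → c³/6 = 4³/6 = 32/3 ≈ 10.667, a bounded constant. In this regime the triangle count is asymptotically Poisson(c³/6).

E[X] ≈ 10.297; in regime p = Θ(1/n^{1}) E[X] stays bounded (at the triangle threshold p ~ 1/n).


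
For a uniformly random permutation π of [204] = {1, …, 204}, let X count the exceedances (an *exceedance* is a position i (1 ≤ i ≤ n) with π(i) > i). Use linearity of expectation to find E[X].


Write X = Σ_{i=1}^{204} X_i, where X_i = 1_{π(i) > i}.
For each fixed i, π(i) is uniform over {1, …, 204} (marginal of a uniform permutation), so P[π(i) > i] = (n − i)/n. Summing: Σ_{i=1}^{204} (n − i)/n = (0 + 1 + … + 203)/204 = 204(204 − 1)/(2·204) = (204 − 1)/2.
Hence E[X] = Σ_{i=1}^{204} (204 − i)/204 = 203/2 ≈ 101.500.

E[X] = 203/2 = 101.500.


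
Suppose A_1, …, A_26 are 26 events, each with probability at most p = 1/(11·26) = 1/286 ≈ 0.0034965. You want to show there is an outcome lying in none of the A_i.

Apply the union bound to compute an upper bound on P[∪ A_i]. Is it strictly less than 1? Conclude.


Union bound: P[∪_{i=1}^{26} A_i] ≤ Σ_i P[A_i] ≤ 26·p = 26·(1/286) = 1/11.
Numerically: 1/11 ≈ 0.0909091.
Is 1/11 < 1? YES.
Since P[∪ A_i] ≤ 1/11 < 1, the complement has P[∩ A_i^c] ≥ 1 − 1/11 = 10/11 > 0, so some outcome avoids every A_i.

26·p = 1/11 ≈ 0.0909091; existence CERTIFIED by the union bound.


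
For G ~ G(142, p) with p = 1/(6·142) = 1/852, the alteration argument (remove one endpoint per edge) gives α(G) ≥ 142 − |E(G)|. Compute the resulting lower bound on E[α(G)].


E[|E(G)|] = C(142, 2)·p = 10011 · (1/852) = 47/4.
E[α(G)] ≥ n − E[|E(G)|] = 142 − 47/4 = 521/4.
Numerically: ≈ 130.25000.
(This is only a lower bound; the true E[α(G)] may be larger.)

E[α(G)] ≥ 521/4 ≈ 130.25000.


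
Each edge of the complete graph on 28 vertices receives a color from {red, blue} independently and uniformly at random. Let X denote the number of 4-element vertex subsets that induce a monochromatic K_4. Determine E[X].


Let X = Σ_S X_S over the C(28, 4) = 20475 subsets S of size 4, where X_S = 1 if the K_4 on S is monochromatic.
For a fixed S, the K_4 on S has C(4, 2) = 6 edges. P[all 6 edges red] = (1/2)^6, and likewise for blue, so P[monochromatic] = 2·(1/2)^6 = 2^{1 − 6} = 1/32.
By linearity: E[X] = C(28, 4) · 2^{1 − 6} = 20475 · 1/32 = 20475/32.
Numerically: E[X] ≈ 639.8438.

E[X] = C(28,4)·2^(1−C(4,2)) = 20475/32 ≈ 639.8438.


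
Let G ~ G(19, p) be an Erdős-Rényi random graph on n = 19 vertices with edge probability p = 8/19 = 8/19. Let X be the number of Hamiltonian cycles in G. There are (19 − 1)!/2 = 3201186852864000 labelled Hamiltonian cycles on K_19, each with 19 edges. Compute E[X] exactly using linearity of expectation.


K_19 has (19 − 1)!/2 = 3201186852864000 labelled Hamiltonian cycles.
For each such Hamiltonian cycle H, let X_H = 1 if all 19 edges of H are present in G. Then P[X_H = 1] = p^{19} = (8/19)^{19} = 144115188075855872/1978419655660313589123979.
By linearity: E[X] = Σ_H E[X_H] = 3201186852864000 · p^{19} = 3201186852864000 · 144115188075855872/1978419655660313589123979 = 461339645366452518590934417408000/1978419655660313589123979.
Numerically: E[X] ≈ 2.33e+08.

E[X] = 3201186852864000 · (8/19)^{19} = 461339645366452518590934417408000/1978419655660313589123979 ≈ 2.33e+08.


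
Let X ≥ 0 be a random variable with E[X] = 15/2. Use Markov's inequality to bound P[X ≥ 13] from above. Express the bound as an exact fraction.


μ = E[X] = 15/2, a = 13.
Markov: P[X ≥ 13] ≤ μ/a = (15/2)/13 = 15/26.
Numerically: ≈ 0.5769.
(Since a = 13 > μ = 7.5000, the bound 15/26 is < 1 and informative.)

P[X ≥ 13] ≤ 15/26 ≈ 0.5769.


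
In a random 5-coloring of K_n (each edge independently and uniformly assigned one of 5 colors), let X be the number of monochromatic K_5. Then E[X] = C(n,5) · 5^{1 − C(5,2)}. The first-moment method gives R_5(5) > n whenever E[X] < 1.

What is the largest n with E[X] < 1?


We need C(n, 5) · 5^{1 − 10} < 1, i.e. C(n, 5) < 5^{10 − 1} = 1953125.
Check values of n near the boundary:
  n = 47: C(47, 5) = 1533939; 1533939 < 1953125? YES
  n = 48: C(48, 5) = 1712304; 1712304 < 1953125? YES
  n = 49: C(49, 5) = 1906884; 1906884 < 1953125? YES
  n = 50: C(50, 5) = 2118760; 2118760 < 1953125? NO
  n = 51: C(51, 5) = 2349060; 2349060 < 1953125? NO
  n = 52: C(52, 5) = 2598960; 2598960 < 1953125? NO
The largest n with C(n, 5) < 1953125 is n = 49 (where E[X] = 1906884/1953125 ≈ 0.97632). Hence R_5(5) > 49, i.e. R_5(5) ≥ 50.

Largest n = 49; hence R_5(5) > 49.


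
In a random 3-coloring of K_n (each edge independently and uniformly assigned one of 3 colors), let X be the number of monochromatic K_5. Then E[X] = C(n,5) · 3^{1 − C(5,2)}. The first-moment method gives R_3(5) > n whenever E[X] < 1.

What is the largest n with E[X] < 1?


We need C(n, 5) · 3^{1 − 10} < 1, i.e. C(n, 5) < 3^{10 − 1} = 19683.
Check values of n near the boundary:
  n = 17: C(17, 5) = 6188; 6188 < 19683? YES
  n = 18: C(18, 5) = 8568; 8568 < 19683? YES
  n = 19: C(19, 5) = 11628; 11628 < 19683? YES
  n = 20: C(20, 5) = 15504; 15504 < 19683? YES
  n = 21: C(21, 5) = 20349; 20349 < 19683? NO
The largest n with C(n, 5) < 19683 is n = 20 (where E[X] = 5168/6561 ≈ 0.78768). Hence R_3(5) > 20, i.e. R_3(5) ≥ 21.

Largest n = 20; hence R_3(5) > 20.


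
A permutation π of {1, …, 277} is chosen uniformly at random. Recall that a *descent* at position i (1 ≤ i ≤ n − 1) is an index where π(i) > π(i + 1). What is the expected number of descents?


Write X = Σ X_I over i = 1, …, 276, with X_I the indicator of one descent.
There are 276 indicators.
For each fixed i, the pair (π(i), π(i+1)) is a uniformly random ordered pair of distinct values from {1, …, 277}; by symmetry P[π(i) > π(i+1)] = 1/2.
By linearity: E[X] = 276 · (1/2) = (277 − 1) · (1/2) = 138 ≈ 138.00000.

E[X] = 138 = 138.00000.


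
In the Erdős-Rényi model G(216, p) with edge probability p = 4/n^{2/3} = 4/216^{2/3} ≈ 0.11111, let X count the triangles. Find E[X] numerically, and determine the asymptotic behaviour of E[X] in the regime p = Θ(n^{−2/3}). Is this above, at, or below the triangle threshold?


Number of potential triangles: C(216, 3) = 1656360.
Each occurs with probability p³ ≈ (0.11111)³ ≈ 1.3717421e-03.
By linearity: E[X] = C(216, 3)·p³ ≈ 1656360 · 1.3717421e-03 ≈ 2272.09877.
Since α = 2/3 < 1, p = c/n^{2/3} ≫ 1/n is above the triangle threshold p ~ 1/n. Asymptotically E[X] ~ (c³/6)·n^{3(1−α)} = (4³/6)·n^{1} → ∞; triangles are abundant w.h.p.

E[X] ≈ 2272.09877; in regime p = Θ(1/n^{2/3}) E[X] diverges (above the triangle threshold p ~ 1/n).


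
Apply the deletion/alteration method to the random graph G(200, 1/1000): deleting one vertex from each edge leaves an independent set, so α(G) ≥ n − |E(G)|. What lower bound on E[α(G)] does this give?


E[|E(G)|] = C(200, 2)·p = 19900 · (1/1000) = 199/10.
E[α(G)] ≥ n − E[|E(G)|] = 200 − 199/10 = 1801/10.
Numerically: ≈ 180.100000.
(This is only a lower bound; the true E[α(G)] may be larger.)

E[α(G)] ≥ 1801/10 ≈ 180.100000.


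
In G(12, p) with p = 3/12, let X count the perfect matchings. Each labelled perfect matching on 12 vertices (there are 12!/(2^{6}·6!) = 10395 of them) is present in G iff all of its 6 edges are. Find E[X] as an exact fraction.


K_12 has 12!/(2^{6}·6!) = 10395 labelled perfect matchings.
For each such perfect matching H, let X_H = 1 if all 6 edges of H are present in G. Then P[X_H = 1] = p^{6} = (1/4)^{6} = 1/4096.
By linearity: E[X] = Σ_H E[X_H] = 10395 · p^{6} = 10395 · 1/4096 = 10395/4096.
Numerically: E[X] ≈ 2.5378.

E[X] = 10395 · (1/4)^{6} = 10395/4096 ≈ 2.5378.


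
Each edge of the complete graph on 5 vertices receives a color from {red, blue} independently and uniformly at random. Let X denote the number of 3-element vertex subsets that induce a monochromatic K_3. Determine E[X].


Let X = Σ_S X_S over the C(5, 3) = 10 subsets S of size 3, where X_S = 1 if the K_3 on S is monochromatic.
For a fixed S, the K_3 on S has C(3, 2) = 3 edges. P[all 3 edges red] = (1/2)^3, and likewise for blue, so P[monochromatic] = 2·(1/2)^3 = 2^{1 − 3} = 1/4.
By linearity: E[X] = C(5, 3) · 2^{1 − 3} = 10 · 1/4 = 5/2.
Numerically: E[X] ≈ 2.500.

E[X] = C(5,3)·2^(1−C(3,2)) = 5/2 ≈ 2.500.


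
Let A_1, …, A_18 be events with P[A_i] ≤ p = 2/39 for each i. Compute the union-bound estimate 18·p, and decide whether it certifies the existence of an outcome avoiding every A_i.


Union bound: P[∪_{i=1}^{18} A_i] ≤ Σ_i P[A_i] ≤ 18·p = 18·(2/39) = 12/13.
Numerically: 12/13 ≈ 0.92308.
Is 12/13 < 1? YES.
Since P[∪ A_i] ≤ 12/13 < 1, the complement has P[∩ A_i^c] ≥ 1 − 12/13 = 1/13 > 0, so some outcome avoids every A_i.

18·p = 12/13 ≈ 0.92308; existence CERTIFIED by the union bound.


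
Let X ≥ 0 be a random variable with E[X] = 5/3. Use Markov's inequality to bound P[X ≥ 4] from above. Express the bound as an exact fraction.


μ = E[X] = 5/3, a = 4.
Markov: P[X ≥ 4] ≤ μ/a = (5/3)/4 = 5/12.
Numerically: ≈ 0.41667.
(Since a = 4 > μ = 1.66667, the bound 5/12 is < 1 and informative.)

P[X ≥ 4] ≤ 5/12 ≈ 0.41667.


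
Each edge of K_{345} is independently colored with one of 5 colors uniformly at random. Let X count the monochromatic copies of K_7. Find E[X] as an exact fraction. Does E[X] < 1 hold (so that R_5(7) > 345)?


E[X] = C(345, 7) · 5^{1 − 21} = 108567596033820 · 5^{−20} = 108567596033820/95367431640625.
As a reduced fraction: E[X] = 21713519206764/19073486328125 ≈ 1.138414.
Is E[X] < 1? NO.
Since E[X] ≥ 1, the first-moment bound is inconclusive at n = 345; it does NOT by itself certify R_5(7) > 345.

E[X] = 21713519206764/19073486328125 ≈ 1.138414; E[X] ≥ 1; first-moment method inconclusive here.


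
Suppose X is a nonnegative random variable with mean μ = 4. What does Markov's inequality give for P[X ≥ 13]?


μ = E[X] = 4, a = 13.
Markov: P[X ≥ 13] ≤ μ/a = (4)/13 = 4/13.
Numerically: ≈ 0.307692.
(Since a = 13 > μ = 4.000000, the bound 4/13 is < 1 and informative.)

P[X ≥ 13] ≤ 4/13 ≈ 0.307692.


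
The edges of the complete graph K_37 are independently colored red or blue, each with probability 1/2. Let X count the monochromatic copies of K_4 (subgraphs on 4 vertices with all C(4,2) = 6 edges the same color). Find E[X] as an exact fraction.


Let X = Σ_S X_S over the C(37, 4) = 66045 subsets S of size 4, where X_S = 1 if the K_4 on S is monochromatic.
For a fixed S, the K_4 on S has C(4, 2) = 6 edges. P[all 6 edges red] = (1/2)^6, and likewise for blue, so P[monochromatic] = 2·(1/2)^6 = 2^{1 − 6} = 1/32.
By linearity: E[X] = C(37, 4) · 2^{1 − 6} = 66045 · 1/32 = 66045/32.
Numerically: E[X] ≈ 2063.906.

E[X] = C(37,4)·2^(1−C(4,2)) = 66045/32 ≈ 2063.906.


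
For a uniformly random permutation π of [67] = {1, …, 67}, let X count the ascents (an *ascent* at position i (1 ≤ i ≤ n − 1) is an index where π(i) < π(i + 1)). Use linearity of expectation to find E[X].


Write X = Σ X_I over i = 1, …, 66, with X_I the indicator of one ascent.
There are 66 indicators.
For each fixed i, the pair (π(i), π(i+1)) is a uniformly random ordered pair of distinct values from {1, …, 67}; by symmetry P[π(i) < π(i+1)] = 1/2.
By linearity: E[X] = 66 · (1/2) = (67 − 1) · (1/2) = 33 ≈ 33.000.

E[X] = 33 = 33.000.


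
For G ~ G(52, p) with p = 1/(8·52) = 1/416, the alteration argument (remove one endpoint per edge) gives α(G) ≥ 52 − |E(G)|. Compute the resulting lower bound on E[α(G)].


E[|E(G)|] = C(52, 2)·p = 1326 · (1/416) = 51/16.
E[α(G)] ≥ n − E[|E(G)|] = 52 − 51/16 = 781/16.
Numerically: ≈ 48.81250.
(This is only a lower bound; the true E[α(G)] may be larger.)

E[α(G)] ≥ 781/16 ≈ 48.81250.
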